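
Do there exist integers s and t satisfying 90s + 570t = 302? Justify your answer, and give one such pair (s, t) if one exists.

Any value of 90s + 570t is a multiple of gcd(90, 570) = 30.
However 302 leaves remainder 2 on division by 30.
Therefore 90s + 570t = 302 has no solution in integers.

There are no such integers.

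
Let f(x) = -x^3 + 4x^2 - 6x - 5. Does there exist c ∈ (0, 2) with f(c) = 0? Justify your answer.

Evaluate at the endpoints: f(0) = -5, f(2) = -9 — same sign (negative).
The derivative f'(x) = -3x^2 + 8x - 6 is a quadratic with discriminant 8² − 4·(-3)·(-6) = -8 < 0; it never vanishes, so it is always negative (sign of the leading coefficient).
So f is strictly decreasing; between 0 and 2 its values lie between f(0) = -5 and f(2) = -9, all negative. Therefore f has no root in (0, 2).

No.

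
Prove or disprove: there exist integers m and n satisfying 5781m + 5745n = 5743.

Both 5781 and 5745 are divisible by gcd(5781, 5745) = 3, hence so is any combination 5781m + 5745n.
But 5743 is not a multiple of 3 (it leaves remainder 1).
Hence no integers m, n satisfy the equation.

No such integers exist.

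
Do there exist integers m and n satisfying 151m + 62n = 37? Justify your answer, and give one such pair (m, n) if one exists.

m = 45, n = -109

Since gcd(151, 62) = 1, every integer is an integer combination of 151 and 62.
Dividing repeatedly: 151 = 2·62 + 27, 62 = 2·27 + 8, 27 = 3·8 + 3, 8 = 2·3 + 2, 3 = 1·2 + 1, 2 = 2·1 + 0.
Back-substituting, 1 = 3 − 1·2 = 3 − (8 − 2·3) = −8 + 3·3 = −8 + 3·(27 − 3·8) = 3·27 − 10·8 = 3·27 − 10·(62 − 2·27) = −10·62 + 23·27 = −10·62 + 23·(151 − 2·62) = 23·151 − 56·62; that is, 151·23 + 62·(-56) = 1.
Multiplying through by 37: m = 23·37 = 851, n = (-56)·37 = -2072 is a solution.
Shifting by a multiple of (62, −151) keeps it a solution: m = 851 − 13·62 = 45, n = -2072 + 13·151 = -109.
Indeed 151·45 + 62·(-109) = 6795 − 6758 = 37.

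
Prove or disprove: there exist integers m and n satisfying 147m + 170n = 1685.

m = 45, n = -29

Since gcd(147, 170) = 1, every integer is an integer combination of 147 and 170.
Dividing repeatedly: 170 = 1·147 + 23, 147 = 6·23 + 9, 23 = 2·9 + 5, 9 = 1·5 + 4, 5 = 1·4 + 1, 4 = 4·1 + 0.
Unwinding: 1 = 5 − 1·4 = 5 − (9 − 1·5) = −9 + 2·5 = −9 + 2·(23 − 2·9) = 2·23 − 5·9 = 2·23 − 5·(147 − 6·23) = −5·147 + 32·23 = −5·147 + 32·(170 − 1·147) = 32·170 − 37·147, i.e. 147·(-37) + 170·32 = 1.
Scaling by 1685 gives the particular solution (m, n) = (-62345, 53920).
The general solution is m = -62345 + 170k, n = 53920 − 147k; taking k = 367 gives the smaller pair m = 45, n = -29.
Check: 147·45 + 170·(-29) = 6615 − 4930 = 1685. ✓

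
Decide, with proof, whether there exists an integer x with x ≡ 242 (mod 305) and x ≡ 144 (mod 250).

There is no such integer.

Both moduli are multiples of 5 = gcd(305, 250), so any solution would satisfy x ≡ 242 and x ≡ 144 modulo 5 simultaneously.
But 242 mod 5 = 2 while 144 mod 5 = 4, a contradiction.
So no integer satisfies both congruences.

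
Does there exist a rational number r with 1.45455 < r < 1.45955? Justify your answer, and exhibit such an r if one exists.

r = 35/24

Look for a denominator N such that an integer falls strictly between N·1.45455 and N·1.45955. N = 24 works: 24·1.45455 = 34.90920 < 35 < 35.02920 = 24·1.45955.
Dividing back, 1.45455 < 35/24 < 1.45955, and 35/24 is rational.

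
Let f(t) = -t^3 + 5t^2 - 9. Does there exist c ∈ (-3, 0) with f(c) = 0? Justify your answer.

f(-3) = 63 and f(0) = -9, which have opposite signs.
As a polynomial, f is continuous on every closed interval.
By the Intermediate Value Theorem, f takes the value 0 somewhere in the open interval.

Yes, f has a root in the interval.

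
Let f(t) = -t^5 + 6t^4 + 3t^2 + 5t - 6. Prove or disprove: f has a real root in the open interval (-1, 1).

Yes, f has a root in the interval.

f(-1) = -1 and f(1) = 7, which have opposite signs.
As a polynomial, f is continuous on every closed interval.
By the Intermediate Value Theorem f must vanish at some point of (-1, 1).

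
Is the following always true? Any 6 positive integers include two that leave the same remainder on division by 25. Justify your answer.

No, the set {46, 47, 48, 49, 50, 51} is a counterexample.

Consider the 6 integers 46, 47, …, 51. They lie in distinct residue classes modulo 25, since 6 ≤ 25.
Hence this collection has no pair with equal remainders mod 25, disproving the claim.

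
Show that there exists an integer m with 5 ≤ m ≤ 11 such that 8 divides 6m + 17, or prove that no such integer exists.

The values of 6m + 17 for m = 5, 6, …, 11 are 47, 53, 59, 65, 71, 77, 83; reduced mod 8 these are 7, 5, 3, 1, 7, 5, 3.
Since 0 is absent from this list, 8 ∤ 6m + 17 for every m with 5 ≤ m ≤ 11.

No such integer m in that range exists.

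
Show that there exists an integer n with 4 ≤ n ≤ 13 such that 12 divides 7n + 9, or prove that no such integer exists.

Try n = 9: 7·9 + 9 = 72 = 6·12, which is divisible by 12.

n = 9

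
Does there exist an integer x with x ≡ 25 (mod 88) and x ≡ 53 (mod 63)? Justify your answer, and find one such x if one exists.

gcd(88, 63) = 1, so the Chinese Remainder Theorem guarantees exactly one residue class mod 5544 satisfying both.
Any solution of the first congruence is x = 25 + 88t; substituting into the second, 88t ≡ 53 − 25 ≡ 28 (mod 63).
88 ≡ 25 (mod 63), so this reads 25t ≡ 28 (mod 63). Note 25·58 = 1450 ≡ 1 (mod 63) (as 1450 − 1 = 23·63), so 25⁻¹ ≡ 58.
Multiplying by 58: t ≡ 58·28 = 1624 ≡ 49 (mod 63).
Taking t = 49 gives x = 25 + 88·49 = 4337.
Verify: 4337 = 49·88 + 25 and 4337 = 68·63 + 53. ✓

x = 4337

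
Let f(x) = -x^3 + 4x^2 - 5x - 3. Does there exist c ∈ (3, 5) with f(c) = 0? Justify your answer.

f(3) = -9 and f(5) = -53, both negative, so a sign-change argument is unavailable; we show f keeps this sign on the whole interval.
Substitute x = 3 + u, where 0 < u < 2 on the interval. Expanding, f(3 + u) = -u^3 - 5u^2 - 8u - 9.
All 4 nonzero coefficients of this polynomial in u are negative; hence for u > 0 the value is a sum of negative terms (the constant -9 among them).
So f is strictly negative on (3, 5); no root exists in the interval.

No.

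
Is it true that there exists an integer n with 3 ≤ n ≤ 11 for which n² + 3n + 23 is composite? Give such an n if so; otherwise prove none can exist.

n = 4

At n = 4: 4² + 3·4 + 23 = 51 = 3·17, which is composite.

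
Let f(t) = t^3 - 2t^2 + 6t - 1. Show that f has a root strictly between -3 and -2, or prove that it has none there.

Evaluate at the endpoints: f(-3) = -64, f(-2) = -29 — same sign (negative).
The derivative f'(t) = 3t^2 - 4t + 6 is a quadratic with discriminant (-4)² − 4·3·6 = -56 < 0; it never vanishes, so it is always positive (sign of the leading coefficient).
So f is strictly increasing; between -3 and -2 its values lie between f(-3) = -64 and f(-2) = -29, all negative. Therefore f has no root in (-3, -2).

No such root exists.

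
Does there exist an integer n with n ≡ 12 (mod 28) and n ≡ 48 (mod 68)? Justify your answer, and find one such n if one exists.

n = 320

The moduli are not coprime: gcd(28, 68) = 4. Compatibility requires 4 ∣ (48 − 12) = 36, which holds, so solutions exist.
Put n = 12 + 28t, so we need 28t ≡ 36 (mod 68), equivalently (divide by 4) 7t ≡ 9 (mod 17).
Since 7·5 = 35 = 2·17 + 1, the inverse of 7 mod 17 is 5.
Multiplying by 5: t ≡ 5·9 = 45 ≡ 11 (mod 17).
Then n = 12 + 28·11 = 320.
Indeed 320 ≡ 12 (mod 28) and 320 ≡ 48 (mod 68).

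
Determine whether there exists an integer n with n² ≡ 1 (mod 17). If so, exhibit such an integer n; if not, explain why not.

Take n = 1. Then 1² = 1, and since 0 ≤ 1 < 17 this is already reduced: 1² ≡ 1 (mod 17).

n = 1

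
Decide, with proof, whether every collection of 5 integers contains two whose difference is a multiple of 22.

Take the 5 consecutive integers 33, 34, …, 37: their residues mod 22 are all distinct because 5 ≤ 22.
The differences between them range over 1, …, 4, none of which is divisible by 22.

No; for instance {33, 34, 35, 36, 37} is a counterexample.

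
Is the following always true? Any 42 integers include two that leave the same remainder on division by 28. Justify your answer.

Yes, this is always true.

There are exactly 28 possible remainders on division by 28.
With 42 integers and only 28 classes, the pigeonhole principle forces two of them, say a and b, into the same class.
So a and b have equal remainders mod 28, which is exactly what was to be shown.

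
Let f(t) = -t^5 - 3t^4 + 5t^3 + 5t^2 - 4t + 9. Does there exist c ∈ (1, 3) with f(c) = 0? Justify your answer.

f(1) = 11 and f(3) = -309, which have opposite signs.
As a polynomial, f is continuous on every closed interval.
The Intermediate Value Theorem then guarantees some c ∈ (1, 3) with f(c) = 0.

Such a root exists.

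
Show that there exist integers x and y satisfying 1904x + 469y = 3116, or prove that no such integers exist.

No such integers exist.

gcd(1904, 469) = 7, so every integer of the form 1904x + 469y is a multiple of 7.
But 3116 = 7·445 + 1, so 7 ∤ 3116.
Hence no integers x, y satisfy the equation.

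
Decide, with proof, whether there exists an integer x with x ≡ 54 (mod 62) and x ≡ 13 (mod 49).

The moduli 62 and 49 are coprime, so by the Chinese Remainder Theorem a unique solution modulo 3038 exists.
Any solution of the first congruence is x = 54 + 62t; substituting into the second, 62t ≡ 13 − 54 ≡ 8 (mod 49).
62 ≡ 13 (mod 49), so this reads 13t ≡ 8 (mod 49). Note 13·34 = 442 ≡ 1 (mod 49) (as 442 − 1 = 9·49), so 13⁻¹ ≡ 34.
Therefore t ≡ 34·8 = 272 ≡ 27 (mod 49).
With t = 27: x = 54 + 62·27 = 1728.
Verify: 1728 = 27·62 + 54 and 1728 = 35·49 + 13. ✓

x = 1728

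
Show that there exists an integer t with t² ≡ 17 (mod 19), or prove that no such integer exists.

t = 13

Take t = 13. Then 13² = 169 = 8·19 + 17, so 13² ≡ 17 (mod 19).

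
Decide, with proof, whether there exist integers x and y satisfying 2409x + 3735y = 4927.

No such integers exist.

Any value of 2409x + 3735y is a multiple of gcd(2409, 3735) = 3.
However 4927 leaves remainder 1 on division by 3.
So the equation is unsolvable over ℤ.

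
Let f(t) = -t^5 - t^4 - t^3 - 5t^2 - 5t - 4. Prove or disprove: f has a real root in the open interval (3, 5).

No.

f(3) = -415 and f(5) = -4029, both negative, so a sign-change argument is unavailable; we show f keeps this sign on the whole interval.
Shift to the endpoint 3: with t = 3 + u (0 < u < 2), one computes f(3 + u) = -u^5 - 16u^4 - 103u^3 - 338u^2 - 575u - 415.
All 6 nonzero coefficients of this polynomial in u are negative; hence for u > 0 the value is a sum of negative terms (the constant -415 among them).
Therefore f(t) < 0 throughout (3, 5), and f has no zero there.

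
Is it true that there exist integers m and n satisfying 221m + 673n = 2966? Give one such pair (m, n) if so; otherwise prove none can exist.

m = 187, n = -57

Since gcd(221, 673) = 1, every integer is an integer combination of 221 and 673.
Run the Euclidean algorithm on 673 and 221: 673 = 3·221 + 10, 221 = 22·10 + 1, 10 = 10·1 + 0.
Back-substituting, 1 = 221 − 22·10 = 221 − 22·(673 − 3·221) = −22·673 + 67·221; that is, 221·67 + 673·(-22) = 1.
Scaling by 2966 gives the particular solution (m, n) = (198722, -65252).
The general solution is m = 198722 + 673k, n = -65252 − 221k; taking k = -295 gives the smaller pair m = 187, n = -57.
Check: 221·187 + 673·(-57) = 41327 − 38361 = 2966. ✓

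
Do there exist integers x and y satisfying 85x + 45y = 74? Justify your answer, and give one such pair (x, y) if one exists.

No such integers exist.

Both 85 and 45 are divisible by gcd(85, 45) = 5, hence so is any combination 85x + 45y.
But 74 is not a multiple of 5 (it leaves remainder 4).
Therefore 85x + 45y = 74 has no solution in integers.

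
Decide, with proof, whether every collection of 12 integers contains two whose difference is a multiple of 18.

No, the set {90, 91, 92, 93, 94, 95, 96, 97, 98, 99, 100, 101} is a counterexample.

Try 12 consecutive integers, 90, 91, …, 101. Their remainders mod 18 are 0, 1, 2, 3, 4, 5, 6, 7, 8, 9, 10, 11 — pairwise different, as any 12 ≤ 18 consecutive integers have distinct residues.
Any two of them differ by at most 11 < 18 and by at least 1, so no difference is a multiple of 18.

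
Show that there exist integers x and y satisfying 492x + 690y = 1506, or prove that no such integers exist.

Every value of 492x + 690y is a multiple of gcd(492, 690) = 6; since 6 ∣ 1506, solutions exist.
Dividing through by 6 reduces the equation to 82x + 115y = 251.
Dividing repeatedly: 115 = 1·82 + 33, 82 = 2·33 + 16, 33 = 2·16 + 1, 16 = 16·1 + 0.
Back-substituting, 1 = 33 − 2·16 = 33 − 2·(82 − 2·33) = −2·82 + 5·33 = −2·82 + 5·(115 − 1·82) = 5·115 − 7·82; that is, 82·(-7) + 115·5 = 1.
Scaling by 251 gives the particular solution (x, y) = (-1757, 1255).
The general solution is x = -1757 + 115k, y = 1255 − 82k; taking k = 16 gives the smaller pair x = 83, y = -57.
Check: 492·83 + 690·(-57) = 40836 − 39330 = 1506. ✓

x = 83, y = -57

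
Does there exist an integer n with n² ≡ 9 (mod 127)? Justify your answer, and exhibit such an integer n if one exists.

n = 124 works: 124² = 15376, and 15376 − 9 = 15367 = 121·127.

n = 124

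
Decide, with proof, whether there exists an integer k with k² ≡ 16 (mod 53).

k = 4

Take k = 4. Then 4² = 16, and since 0 ≤ 16 < 53 this is already reduced: 4² ≡ 16 (mod 53).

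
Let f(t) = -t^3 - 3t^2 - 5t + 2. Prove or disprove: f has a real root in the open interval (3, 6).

f(3) = -67 and f(6) = -352, both negative.
The derivative f'(t) = -3t^2 - 6t - 5 is a quadratic with discriminant (-6)² − 4·(-3)·(-5) = -24 < 0; it never vanishes, so it is always negative (sign of the leading coefficient).
Hence f is strictly decreasing on ℝ, and in particular on [3, 6]. A strictly monotone function with same-sign endpoint values stays negative on the whole interval, so f has no zero in (3, 6).

No.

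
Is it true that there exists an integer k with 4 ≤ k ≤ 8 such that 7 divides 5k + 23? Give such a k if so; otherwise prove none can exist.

k = 8

Try k = 8: 5·8 + 23 = 63 = 9·7, which is divisible by 7.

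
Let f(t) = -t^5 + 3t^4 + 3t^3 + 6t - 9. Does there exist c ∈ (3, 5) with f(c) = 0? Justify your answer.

f(3) = 90 and f(5) = -854, which have opposite signs.
f is continuous everywhere (it is a polynomial), in particular on [3, 5].
The Intermediate Value Theorem then guarantees some c ∈ (3, 5) with f(c) = 0.

Yes, such a c exists.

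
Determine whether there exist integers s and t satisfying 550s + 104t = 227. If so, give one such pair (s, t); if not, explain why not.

Any value of 550s + 104t is a multiple of gcd(550, 104) = 2.
However 227 leaves remainder 1 on division by 2.
So the equation is unsolvable over ℤ.

No, no such integers exist.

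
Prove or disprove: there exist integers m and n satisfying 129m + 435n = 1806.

m = 14, n = 0

Since gcd(129, 435) = 3 and 1806 = 3·602, Bézout's identity guarantees a solution.
Dividing through by 3 reduces the equation to 43m + 145n = 602.
Euclidean algorithm: 145 = 3·43 + 16, 43 = 2·16 + 11, 16 = 1·11 + 5, 11 = 2·5 + 1, 5 = 5·1 + 0.
Unwinding: 1 = 11 − 2·5 = 11 − 2·(16 − 1·11) = −2·16 + 3·11 = −2·16 + 3·(43 − 2·16) = 3·43 − 8·16 = 3·43 − 8·(145 − 3·43) = −8·145 + 27·43, i.e. 43·27 + 145·(-8) = 1.
Times 602: 43·16254 + 145·(-4816) = 602, so (16254, -4816) solves it.
Shifting by a multiple of (145, −43) keeps it a solution: m = 16254 − 112·145 = 14, n = -4816 + 112·43 = 0.
Check: 129·14 + 435·0 = 1806 + 0 = 1806. ✓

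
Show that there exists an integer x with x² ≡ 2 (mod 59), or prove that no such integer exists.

Apply Euler's criterion with the prime 59: 2 is a quadratic residue iff 2^29 ≡ 1 (mod 59), and a non-residue iff it is ≡ −1.
Squaring successively (mod 59): 2^2 = 4 ≡ 4; 2^4 ≡ 4² = 16 ≡ 16; 2^8 ≡ 16² = 256 ≡ 20; 2^16 ≡ 20² = 400 ≡ 46.
Since 29 = 16 + 8 + 4 + 1, 2^29 ≡ 46 · 20 · 16 · 2; multiplying out mod 59: 46·20 = 920 ≡ 35, then 35·16 = 560 ≡ 29, then 29·2 = 58 ≡ 58. Thus 2^29 ≡ 58 ≡ −1 (mod 59).
The value −1 means 2 is a non-residue modulo 59, so x² ≡ 2 (mod 59) is impossible.

There is no such integer.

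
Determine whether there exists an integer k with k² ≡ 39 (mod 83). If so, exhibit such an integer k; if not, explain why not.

No, no such integer exists.

Apply Euler's criterion with the prime 83: 39 is a quadratic residue iff 39^41 ≡ 1 (mod 83), and a non-residue iff it is ≡ −1.
Squaring successively (mod 83): 39^2 = 1521 ≡ 27; 39^4 ≡ 27² = 729 ≡ 65; 39^8 ≡ 65² = 4225 ≡ 75; 39^16 ≡ 75² = 5625 ≡ 64; 39^32 ≡ 64² = 4096 ≡ 29.
Since 41 = 32 + 8 + 1, 39^41 ≡ 29 · 75 · 39; multiplying out mod 83: 29·75 = 2175 ≡ 17, then 17·39 = 663 ≡ 82. Thus 39^41 ≡ 82 ≡ −1 (mod 83).
By Euler's criterion 39 is a quadratic non-residue mod 83: no k satisfies k² ≡ 39 (mod 83).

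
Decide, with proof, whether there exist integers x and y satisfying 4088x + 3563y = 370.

gcd(4088, 3563) = 7, so every integer of the form 4088x + 3563y is a multiple of 7.
However 370 leaves remainder 6 on division by 7.
Hence no integers x, y satisfy the equation.

No such integers exist.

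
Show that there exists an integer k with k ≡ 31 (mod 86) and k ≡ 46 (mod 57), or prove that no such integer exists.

Since 86 and 57 share no common factor, CRT says the pair of congruences has a solution (unique mod 4902).
Write k = 31 + 86t and require 31 + 86t ≡ 46 (mod 57), i.e. 86t ≡ 15 (mod 57).
86 ≡ 29 (mod 57), so this reads 29t ≡ 15 (mod 57). Since 29·2 = 58 = 1·57 + 1, the inverse of 29 mod 57 is 2.
Therefore t ≡ 2·15 = 30 (mod 57).
Taking t = 30 gives k = 31 + 86·30 = 2611.
Check: 2611 mod 86 = 31, 2611 mod 57 = 46. ✓

k = 2611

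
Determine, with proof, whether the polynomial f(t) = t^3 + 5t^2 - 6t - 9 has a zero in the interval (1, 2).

Yes, f has a root in the interval.

f(1) = -9 and f(2) = 7, which have opposite signs.
As a polynomial, f is continuous on every closed interval.
By the Intermediate Value Theorem, f takes the value 0 somewhere in the open interval.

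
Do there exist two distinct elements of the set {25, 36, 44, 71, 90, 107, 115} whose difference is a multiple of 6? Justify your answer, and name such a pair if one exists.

Both 25 and 115 leave remainder 1 on division by 6; their difference 90 = 15·6 is a multiple of 6.

The pair (25, 115) works.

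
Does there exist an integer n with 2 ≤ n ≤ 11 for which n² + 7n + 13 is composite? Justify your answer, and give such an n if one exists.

At n = 4: 4² + 7·4 + 13 = 57 = 3·19, which is composite.

n = 4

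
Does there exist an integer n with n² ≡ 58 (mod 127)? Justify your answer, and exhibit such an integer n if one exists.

No such integer exists.

127 is prime, so by Euler's criterion 58 is a square mod 127 iff 58^((127−1)/2) = 58^63 ≡ 1 (mod 127).
Repeated squaring mod 127: 58^2 = 3364 ≡ 62; 58^4 ≡ 62² = 3844 ≡ 34; 58^8 ≡ 34² = 1156 ≡ 13; 58^16 ≡ 13² = 169 ≡ 42; 58^32 ≡ 42² = 1764 ≡ 113.
Since 63 = 32 + 16 + 8 + 4 + 2 + 1, 58^63 ≡ 113 · 42 · 13 · 34 · 62 · 58; multiplying out mod 127: 113·42 = 4746 ≡ 47, then 47·13 = 611 ≡ 103, then 103·34 = 3502 ≡ 73, then 73·62 = 4526 ≡ 81, then 81·58 = 4698 ≡ 126. Thus 58^63 ≡ 126 ≡ −1 (mod 127).
The value −1 means 58 is a non-residue modulo 127, so n² ≡ 58 (mod 127) is impossible.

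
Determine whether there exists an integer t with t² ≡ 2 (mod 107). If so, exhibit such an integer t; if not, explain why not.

107 is prime, so by Euler's criterion 2 is a square mod 107 iff 2^((107−1)/2) = 2^53 ≡ 1 (mod 107).
Squaring successively (mod 107): 2^2 = 4 ≡ 4; 2^4 ≡ 4² = 16 ≡ 16; 2^8 ≡ 16² = 256 ≡ 42; 2^16 ≡ 42² = 1764 ≡ 52; 2^32 ≡ 52² = 2704 ≡ 29.
Since 53 = 32 + 16 + 4 + 1, 2^53 ≡ 29 · 52 · 16 · 2; multiplying out mod 107: 29·52 = 1508 ≡ 10, then 10·16 = 160 ≡ 53, then 53·2 = 106 ≡ 106. Thus 2^53 ≡ 106 ≡ −1 (mod 107).
By Euler's criterion 2 is a quadratic non-residue mod 107: no t satisfies t² ≡ 2 (mod 107).

No such integer exists.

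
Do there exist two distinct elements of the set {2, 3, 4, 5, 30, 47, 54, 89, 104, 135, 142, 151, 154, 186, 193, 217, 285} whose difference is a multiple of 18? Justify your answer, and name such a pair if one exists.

There is no such pair.

Residues mod 18: 2↦2, 3↦3, 4↦4, 5↦5, 30↦12, 47↦11, 54↦0, 89↦17, 104↦14, 135↦9, 142↦16, 151↦7, 154↦10, 186↦6, 193↦13, 217↦1, 285↦15.
These 17 residues are pairwise different, hence no difference of two elements is divisible by 18.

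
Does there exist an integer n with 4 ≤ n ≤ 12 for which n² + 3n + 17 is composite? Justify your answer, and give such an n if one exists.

At n = 7: 7² + 3·7 + 17 = 87 = 3·29, which is composite.

n = 7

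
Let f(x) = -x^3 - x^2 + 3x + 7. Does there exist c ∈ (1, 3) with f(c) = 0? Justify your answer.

Yes, such a c exists.

f(1) = 8 and f(3) = -20, which have opposite signs.
As a polynomial, f is continuous on every closed interval.
So by the Intermediate Value Theorem there is a c strictly between 1 and 3 with f(c) = 0.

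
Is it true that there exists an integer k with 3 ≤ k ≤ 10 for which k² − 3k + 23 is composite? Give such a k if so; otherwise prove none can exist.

k = 8

At k = 8: 8² − 3·8 + 23 = 63 = 3·21, which is composite.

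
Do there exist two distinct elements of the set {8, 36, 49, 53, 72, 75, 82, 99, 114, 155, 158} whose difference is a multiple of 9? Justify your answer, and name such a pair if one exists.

The pair (8, 53) works.

Reduce each element mod 9: 8↦8, 36↦0, 49↦4, 53↦8, 72↦0, 75↦3, 82↦1, 99↦0, 114↦6, 155↦2, 158↦5. The residue 8 repeats (at 8 and 53), and 53 − 8 = 45 = 5·9.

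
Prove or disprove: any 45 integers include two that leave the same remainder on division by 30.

True.

Partition the integers by their residue mod 30; there are 30 classes.
Since 45 > 30, two of the 45 integers must share a residue class by the pigeonhole principle; call them a and b.
That is, a and b leave the same remainder on division by 30, as claimed.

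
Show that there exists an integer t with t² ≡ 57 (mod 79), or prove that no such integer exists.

No such integer exists.

79 is prime, so by Euler's criterion 57 is a square mod 79 iff 57^((79−1)/2) = 57^39 ≡ 1 (mod 79).
Repeated squaring mod 79: 57^2 = 3249 ≡ 10; 57^4 ≡ 10² = 100 ≡ 21; 57^8 ≡ 21² = 441 ≡ 46; 57^16 ≡ 46² = 2116 ≡ 62; 57^32 ≡ 62² = 3844 ≡ 52.
Since 39 = 32 + 4 + 2 + 1, 57^39 ≡ 52 · 21 · 10 · 57; multiplying out mod 79: 52·21 = 1092 ≡ 65, then 65·10 = 650 ≡ 18, then 18·57 = 1026 ≡ 78. Thus 57^39 ≡ 78 ≡ −1 (mod 79).
By Euler's criterion 57 is a quadratic non-residue mod 79: no t satisfies t² ≡ 57 (mod 79).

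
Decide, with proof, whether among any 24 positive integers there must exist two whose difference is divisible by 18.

True.

There are exactly 18 possible remainders on division by 18.
With 24 integers and only 18 classes, the pigeonhole principle forces two of them, say a and b, into the same class.
Their difference a − b is then a multiple of 18.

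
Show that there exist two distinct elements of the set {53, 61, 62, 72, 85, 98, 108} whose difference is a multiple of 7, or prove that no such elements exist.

There is no such pair.

Residues mod 7: 53↦4, 61↦5, 62↦6, 72↦2, 85↦1, 98↦0, 108↦3.
These 7 residues are pairwise different, hence no difference of two elements is divisible by 7.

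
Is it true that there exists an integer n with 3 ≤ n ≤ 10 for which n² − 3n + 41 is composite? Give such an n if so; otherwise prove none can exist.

n = 4

At n = 4: 4² − 3·4 + 41 = 45 = 3·15, which is composite.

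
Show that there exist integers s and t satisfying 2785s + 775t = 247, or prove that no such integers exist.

Both 2785 and 775 are divisible by gcd(2785, 775) = 5, hence so is any combination 2785s + 775t.
However 247 leaves remainder 2 on division by 5.
So the equation is unsolvable over ℤ.

No such integers exist.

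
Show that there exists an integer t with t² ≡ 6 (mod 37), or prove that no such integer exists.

There is no such integer.

37 is prime, so by Euler's criterion 6 is a square mod 37 iff 6^((37−1)/2) = 6^18 ≡ 1 (mod 37).
Squaring successively (mod 37): 6^2 = 36 ≡ 36; 6^4 ≡ 36² = 1296 ≡ 1; 6^8 ≡ 1² = 1 ≡ 1; 6^16 ≡ 1² = 1 ≡ 1.
Since 18 = 16 + 2, 6^18 ≡ 1 · 36; multiplying out mod 37: 1·36 = 36 ≡ 36. Thus 6^18 ≡ 36 ≡ −1 (mod 37).
The value −1 means 6 is a non-residue modulo 37, so t² ≡ 6 (mod 37) is impossible.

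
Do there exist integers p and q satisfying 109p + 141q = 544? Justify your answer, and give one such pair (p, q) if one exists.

p = 124, q = -92

Since gcd(109, 141) = 1, every integer is an integer combination of 109 and 141.
Run the Euclidean algorithm on 141 and 109: 141 = 1·109 + 32, 109 = 3·32 + 13, 32 = 2·13 + 6, 13 = 2·6 + 1, 6 = 6·1 + 0.
Unwinding: 1 = 13 − 2·6 = 13 − 2·(32 − 2·13) = −2·32 + 5·13 = −2·32 + 5·(109 − 3·32) = 5·109 − 17·32 = 5·109 − 17·(141 − 1·109) = −17·141 + 22·109, i.e. 109·22 + 141·(-17) = 1.
Scaling by 544 gives the particular solution (p, q) = (11968, -9248).
Subtracting 84·141 from p and adding 84·109 to q gives the tidier solution (124, -92).
Check: 109·124 + 141·(-92) = 13516 − 12972 = 544. ✓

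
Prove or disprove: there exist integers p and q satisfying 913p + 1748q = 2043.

Since gcd(913, 1748) = 1, every integer is an integer combination of 913 and 1748.
Dividing repeatedly: 1748 = 1·913 + 835, 913 = 1·835 + 78, 835 = 10·78 + 55, 78 = 1·55 + 23, 55 = 2·23 + 9, 23 = 2·9 + 5, 9 = 1·5 + 4, 5 = 1·4 + 1, 4 = 4·1 + 0.
Unwinding: 1 = 5 − 1·4 = 5 − (9 − 1·5) = −9 + 2·5 = −9 + 2·(23 − 2·9) = 2·23 − 5·9 = 2·23 − 5·(55 − 2·23) = −5·55 + 12·23 = −5·55 + 12·(78 − 1·55) = 12·78 − 17·55 = 12·78 − 17·(835 − 10·78) = −17·835 + 182·78 = −17·835 + 182·(913 − 1·835) = 182·913 − 199·835 = 182·913 − 199·(1748 − 1·913) = −199·1748 + 381·913, i.e. 913·381 + 1748·(-199) = 1.
Scaling by 2043 gives the particular solution (p, q) = (778383, -406557).
Shifting by a multiple of (1748, −913) keeps it a solution: p = 778383 − 445·1748 = 523, q = -406557 + 445·913 = -272.
Check: 913·523 + 1748·(-272) = 477499 − 475456 = 2043. ✓

p = 523, q = -272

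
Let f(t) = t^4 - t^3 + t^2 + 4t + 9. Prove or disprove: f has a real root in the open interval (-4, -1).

f has no root in that interval.

The endpoint values f(-4) = 329 and f(-1) = 8 are both positive. Claim: f(t) > 0 for every t in (-4, -1).
Substitute t = -1 − u, where 0 < u < 3 on the interval. Expanding, f(-1 − u) = u^4 + 5u^3 + 10u^2 + 5u + 8.
All 5 nonzero coefficients of this polynomial in u are positive; hence for u > 0 the value is a sum of positive terms (the constant 8 among them).
Therefore f(t) > 0 throughout (-4, -1), and f has no zero there.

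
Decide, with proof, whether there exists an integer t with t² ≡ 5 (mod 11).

Take t = 4. Then 4² = 16 = 1·11 + 5, so 4² ≡ 5 (mod 11).

t = 4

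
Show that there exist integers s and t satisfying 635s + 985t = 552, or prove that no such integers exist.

Any value of 635s + 985t is a multiple of gcd(635, 985) = 5.
But 552 is not a multiple of 5 (it leaves remainder 2).
So the equation is unsolvable over ℤ.

No, no such integers exist.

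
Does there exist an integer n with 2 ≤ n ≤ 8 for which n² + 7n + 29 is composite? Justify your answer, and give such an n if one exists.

There is no such integer n in that range.

The values for n = 2, 3, …, 8 are 47, 59, 73, 89, 107, 127, 149, and each of these is prime.
So no value in the range makes the expression composite.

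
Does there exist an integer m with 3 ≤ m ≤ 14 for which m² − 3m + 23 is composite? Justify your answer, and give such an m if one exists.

At m = 14: 14² − 3·14 + 23 = 177 = 3·59, which is composite.

m = 14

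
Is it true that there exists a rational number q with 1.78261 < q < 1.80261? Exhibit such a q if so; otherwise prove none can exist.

Look for a denominator N such that an integer falls strictly between N·1.78261 and N·1.80261. N = 5 works: 5·1.78261 = 8.91305 < 9 < 9.01305 = 5·1.80261.
Hence 9/5 is a rational number with 1.78261 < 9/5 < 1.80261.

q = 9/5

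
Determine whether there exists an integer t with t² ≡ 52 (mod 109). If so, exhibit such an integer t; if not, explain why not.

There is no such integer.

Apply Euler's criterion with the prime 109: 52 is a quadratic residue iff 52^54 ≡ 1 (mod 109), and a non-residue iff it is ≡ −1.
Repeated squaring mod 109: 52^2 = 2704 ≡ 88; 52^4 ≡ 88² = 7744 ≡ 5; 52^8 ≡ 5² = 25 ≡ 25; 52^16 ≡ 25² = 625 ≡ 80; 52^32 ≡ 80² = 6400 ≡ 78.
Since 54 = 32 + 16 + 4 + 2, 52^54 ≡ 78 · 80 · 5 · 88; multiplying out mod 109: 78·80 = 6240 ≡ 27, then 27·5 = 135 ≡ 26, then 26·88 = 2288 ≡ 108. Thus 52^54 ≡ 108 ≡ −1 (mod 109).
The value −1 means 52 is a non-residue modulo 109, so t² ≡ 52 (mod 109) is impossible.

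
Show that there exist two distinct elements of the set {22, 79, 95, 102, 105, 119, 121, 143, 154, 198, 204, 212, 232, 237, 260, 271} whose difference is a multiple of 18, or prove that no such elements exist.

No, no such pair exists.

Residues mod 18: 22↦4, 79↦7, 95↦5, 102↦12, 105↦15, 119↦11, 121↦13, 143↦17, 154↦10, 198↦0, 204↦6, 212↦14, 232↦16, 237↦3, 260↦8, 271↦1.
All 16 residues are distinct, so no two elements differ by a multiple of 18.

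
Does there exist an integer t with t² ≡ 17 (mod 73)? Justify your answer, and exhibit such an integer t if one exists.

73 is prime, so by Euler's criterion 17 is a square mod 73 iff 17^((73−1)/2) = 17^36 ≡ 1 (mod 73).
Squaring successively (mod 73): 17^2 = 289 ≡ 70; 17^4 ≡ 70² = 4900 ≡ 9; 17^8 ≡ 9² = 81 ≡ 8; 17^16 ≡ 8² = 64 ≡ 64; 17^32 ≡ 64² = 4096 ≡ 8.
Since 36 = 32 + 4, 17^36 ≡ 8 · 9; multiplying out mod 73: 8·9 = 72 ≡ 72. Thus 17^36 ≡ 72 ≡ −1 (mod 73).
The value −1 means 17 is a non-residue modulo 73, so t² ≡ 17 (mod 73) is impossible.

No, no such integer exists.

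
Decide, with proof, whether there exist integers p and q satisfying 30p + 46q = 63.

Any value of 30p + 46q is a multiple of gcd(30, 46) = 2.
But 63 is not a multiple of 2 (it leaves remainder 1).
Hence no integers p, q satisfy the equation.

No, no such integers exist.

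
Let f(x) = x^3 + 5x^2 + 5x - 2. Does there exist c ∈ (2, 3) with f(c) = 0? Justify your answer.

The endpoint values f(2) = 36 and f(3) = 85 are both positive. Claim: f(x) > 0 for every x in (2, 3).
Substitute x = 2 + u, where 0 < u < 1 on the interval. Expanding, f(2 + u) = u^3 + 11u^2 + 37u + 36.
All 4 nonzero coefficients of this polynomial in u are positive; hence for u > 0 the value is a sum of positive terms (the constant 36 among them).
Therefore f(x) > 0 throughout (2, 3), and f has no zero there.

f has no root in that interval.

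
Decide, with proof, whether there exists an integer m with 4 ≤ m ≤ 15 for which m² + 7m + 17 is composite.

m = 6

At m = 6: 6² + 7·6 + 17 = 95 = 5·19, which is composite.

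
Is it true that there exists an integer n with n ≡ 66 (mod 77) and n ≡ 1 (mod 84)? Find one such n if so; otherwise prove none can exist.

No such integer exists.

Reduce both congruences modulo 7, which divides 77 and 84: they say n ≡ 66 (mod 7) and n ≡ 1 (mod 7).
But 66 mod 7 = 3 while 1 mod 7 = 1, a contradiction.
Hence the system has no solution.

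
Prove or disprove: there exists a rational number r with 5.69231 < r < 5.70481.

r = 57/10

Scale by 10: the interval becomes (56.92310, 57.04810), which contains the integer 57.
Hence 57/10 is a rational number with 5.69231 < 57/10 < 5.70481.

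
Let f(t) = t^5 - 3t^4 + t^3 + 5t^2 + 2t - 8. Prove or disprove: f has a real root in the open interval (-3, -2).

No.

f(-3) = -482 and f(-2) = -80, both negative, so a sign-change argument is unavailable; we show f keeps this sign on the whole interval.
Shift to the endpoint -2: with t = -2 − u (0 < u < 1), one computes f(-2 − u) = -u^5 - 13u^4 - 65u^3 - 153u^2 - 170u - 80.
The nonzero coefficients here are all negative, so for u > 0 every term is negative (or zero), and the constant term -80 is strictly negative.
So f is strictly negative on (-3, -2); no root exists in the interval.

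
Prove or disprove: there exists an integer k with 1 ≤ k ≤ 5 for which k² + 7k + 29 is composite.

The values for k = 1, 2, …, 5 are 37, 47, 59, 73, 89, and each of these is prime.
So no value in the range makes the expression composite.

There is no such integer k in that range.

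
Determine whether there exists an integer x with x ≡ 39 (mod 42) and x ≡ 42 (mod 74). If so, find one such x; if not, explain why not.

No, no such integer exists.

gcd(42, 74) = 2. If x ≡ 39 (mod 42) and x ≡ 42 (mod 74), then x ≡ 39 (mod 2) and x ≡ 42 (mod 2).
These are incompatible: 39 − 42 = -3 is not divisible by 2.
So no integer satisfies both congruences.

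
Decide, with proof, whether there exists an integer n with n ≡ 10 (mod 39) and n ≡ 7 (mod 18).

The moduli are not coprime: gcd(39, 18) = 3. Compatibility requires 3 ∣ (7 − 10) = -3, which holds, so solutions exist.
The integers ≡ 10 (mod 39) are 10, 49, 88, 127, 166, 205, …; their remainders mod 18 are 10, 13, 16, 1, 4, 7, so n = 205 is the first that is ≡ 7 (mod 18).
Check: 205 mod 39 = 10, 205 mod 18 = 7. ✓

n = 205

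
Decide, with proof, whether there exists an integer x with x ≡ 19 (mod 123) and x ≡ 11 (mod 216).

There is no such integer.

Reduce both congruences modulo 3, which divides 123 and 216: they say x ≡ 19 (mod 3) and x ≡ 11 (mod 3).
But 19 mod 3 = 1 while 11 mod 3 = 2, a contradiction.
So no integer satisfies both congruences.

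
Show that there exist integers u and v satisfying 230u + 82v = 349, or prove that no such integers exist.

There are no such integers.

Both 230 and 82 are divisible by gcd(230, 82) = 2, hence so is any combination 230u + 82v.
But 349 = 2·174 + 1, so 2 ∤ 349.
Hence no integers u, v satisfy the equation.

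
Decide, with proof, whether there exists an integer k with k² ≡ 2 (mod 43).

Apply Euler's criterion with the prime 43: 2 is a quadratic residue iff 2^21 ≡ 1 (mod 43), and a non-residue iff it is ≡ −1.
Squaring successively (mod 43): 2^2 = 4 ≡ 4; 2^4 ≡ 4² = 16 ≡ 16; 2^8 ≡ 16² = 256 ≡ 41; 2^16 ≡ 41² = 1681 ≡ 4.
Since 21 = 16 + 4 + 1, 2^21 ≡ 4 · 16 · 2; multiplying out mod 43: 4·16 = 64 ≡ 21, then 21·2 = 42 ≡ 42. Thus 2^21 ≡ 42 ≡ −1 (mod 43).
By Euler's criterion 2 is a quadratic non-residue mod 43: no k satisfies k² ≡ 2 (mod 43).

No such integer exists.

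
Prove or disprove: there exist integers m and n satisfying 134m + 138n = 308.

m = 61, n = -57

Since gcd(134, 138) = 2 and 308 = 2·154, Bézout's identity guarantees a solution.
Dividing through by 2 reduces the equation to 67m + 69n = 154.
Euclidean algorithm: 69 = 1·67 + 2, 67 = 33·2 + 1, 2 = 2·1 + 0.
Unwinding: 1 = 67 − 33·2 = 67 − 33·(69 − 1·67) = −33·69 + 34·67, i.e. 67·34 + 69·(-33) = 1.
Scaling by 154 gives the particular solution (m, n) = (5236, -5082).
The general solution is m = 5236 + 69k, n = -5082 − 67k; taking k = -75 gives the smaller pair m = 61, n = -57.
Check: 134·61 + 138·(-57) = 8174 − 7866 = 308. ✓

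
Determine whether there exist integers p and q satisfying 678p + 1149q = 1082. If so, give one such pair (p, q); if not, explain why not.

No such integers exist.

gcd(678, 1149) = 3, so every integer of the form 678p + 1149q is a multiple of 3.
But 1082 = 3·360 + 2, so 3 ∤ 1082.
Hence no integers p, q satisfy the equation.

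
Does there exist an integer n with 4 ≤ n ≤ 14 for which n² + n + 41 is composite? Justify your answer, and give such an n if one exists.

No such integer n in that range exists.

The values for n = 4, 5, …, 14 are 61, 71, 83, 97, 113, 131, 151, 173, 197, 223, 251, and each of these is prime.
So no value in the range makes the expression composite.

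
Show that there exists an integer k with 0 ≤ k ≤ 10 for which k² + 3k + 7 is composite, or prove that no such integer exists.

k = 9

At k = 9: 9² + 3·9 + 7 = 115 = 5·23, which is composite.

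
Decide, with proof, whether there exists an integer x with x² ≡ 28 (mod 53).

Take x = 9. Then 9² = 81 = 1·53 + 28, so 9² ≡ 28 (mod 53).

x = 9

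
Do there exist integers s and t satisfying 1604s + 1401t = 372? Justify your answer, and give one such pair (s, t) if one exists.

Since gcd(1604, 1401) = 1, every integer is an integer combination of 1604 and 1401.
Dividing repeatedly: 1604 = 1·1401 + 203, 1401 = 6·203 + 183, 203 = 1·183 + 20, 183 = 9·20 + 3, 20 = 6·3 + 2, 3 = 1·2 + 1, 2 = 2·1 + 0.
Back-substituting, 1 = 3 − 1·2 = 3 − (20 − 6·3) = −20 + 7·3 = −20 + 7·(183 − 9·20) = 7·183 − 64·20 = 7·183 − 64·(203 − 1·183) = −64·203 + 71·183 = −64·203 + 71·(1401 − 6·203) = 71·1401 − 490·203 = 71·1401 − 490·(1604 − 1·1401) = −490·1604 + 561·1401; that is, 1604·(-490) + 1401·561 = 1.
Scaling by 372 gives the particular solution (s, t) = (-182280, 208692).
Shifting by a multiple of (1401, −1604) keeps it a solution: s = -182280 + 131·1401 = 1251, t = 208692 − 131·1604 = -1432.
Check: 1604·1251 + 1401·(-1432) = 2006604 − 2006232 = 372. ✓

s = 1251, t = -1432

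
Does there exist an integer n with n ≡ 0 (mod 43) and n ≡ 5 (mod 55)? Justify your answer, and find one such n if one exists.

Since 43 and 55 share no common factor, CRT says the pair of congruences has a solution (unique mod 2365).
Any solution of the first congruence is n = 0 + 43t; substituting into the second, 43t ≡ 5 − 0 ≡ 5 (mod 55).
Note 43·32 = 1376 ≡ 1 (mod 55) (as 1376 − 1 = 25·55), so 43⁻¹ ≡ 32.
Multiplying by 32: t ≡ 32·5 = 160 ≡ 50 (mod 55).
Taking t = 50 gives n = 0 + 43·50 = 2150.
Check: 2150 mod 43 = 0, 2150 mod 55 = 5. ✓

n = 2150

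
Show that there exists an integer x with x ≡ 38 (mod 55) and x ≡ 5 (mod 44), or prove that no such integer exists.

Here gcd(55, 44) = 11, and both 38 and 5 leave remainder 5 mod 11, so the system is consistent.
List candidates x ≡ 38 (mod 55): 38, 93. Modulo 44 these are 38, 5; 93 gives 5 as required.
Verify: 93 = 1·55 + 38 and 93 = 2·44 + 5. ✓

x = 93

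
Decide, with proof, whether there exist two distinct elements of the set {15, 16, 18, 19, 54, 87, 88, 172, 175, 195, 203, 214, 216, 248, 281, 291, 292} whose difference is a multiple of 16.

Yes: 15 and 175.

Both 15 and 175 leave remainder 15 on division by 16; their difference 160 = 10·16 is a multiple of 16.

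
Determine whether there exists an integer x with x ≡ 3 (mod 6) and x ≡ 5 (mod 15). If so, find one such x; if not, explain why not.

No, no such integer exists.

Both moduli are multiples of 3 = gcd(6, 15), so any solution would satisfy x ≡ 3 and x ≡ 5 modulo 3 simultaneously.
These are incompatible: 3 − 5 = -2 is not divisible by 3.
Hence the system has no solution.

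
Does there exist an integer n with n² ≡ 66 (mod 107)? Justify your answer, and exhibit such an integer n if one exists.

107 is prime, so by Euler's criterion 66 is a square mod 107 iff 66^((107−1)/2) = 66^53 ≡ 1 (mod 107).
Repeated squaring mod 107: 66^2 = 4356 ≡ 76; 66^4 ≡ 76² = 5776 ≡ 105; 66^8 ≡ 105² = 11025 ≡ 4; 66^16 ≡ 4² = 16 ≡ 16; 66^32 ≡ 16² = 256 ≡ 42.
Since 53 = 32 + 16 + 4 + 1, 66^53 ≡ 42 · 16 · 105 · 66; multiplying out mod 107: 42·16 = 672 ≡ 30, then 30·105 = 3150 ≡ 47, then 47·66 = 3102 ≡ 106. Thus 66^53 ≡ 106 ≡ −1 (mod 107).
The value −1 means 66 is a non-residue modulo 107, so n² ≡ 66 (mod 107) is impossible.

No such integer exists.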